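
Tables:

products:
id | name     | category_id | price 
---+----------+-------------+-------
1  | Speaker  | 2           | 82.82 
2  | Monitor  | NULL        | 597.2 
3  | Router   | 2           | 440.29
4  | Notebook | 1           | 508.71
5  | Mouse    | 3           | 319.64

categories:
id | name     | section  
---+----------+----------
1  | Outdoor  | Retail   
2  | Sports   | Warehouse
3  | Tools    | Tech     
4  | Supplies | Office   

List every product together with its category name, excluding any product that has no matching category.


INNER JOIN keeps only products rows whose category_id matches an id in categories. Walk through each product:
  - product 1 (Speaker): category_id=2 -> matches Sports
  - product 2 (Monitor): category_id=NULL, no match -> dropped
  - product 3 (Router): category_id=2 -> matches Sports
  - product 4 (Notebook): category_id=1 -> matches Outdoor
  - product 5 (Mouse): category_id=3 -> matches Tools
So 1 of 5 rows is dropped.

SQL:
SELECT a.name, b.name AS category
FROM products a
INNER JOIN categories b ON a.category_id = b.id

Result:
name     | category
---------+---------
Speaker  | Sports  
Router   | Sports  
Notebook | Outdoor 
Mouse    | Tools   


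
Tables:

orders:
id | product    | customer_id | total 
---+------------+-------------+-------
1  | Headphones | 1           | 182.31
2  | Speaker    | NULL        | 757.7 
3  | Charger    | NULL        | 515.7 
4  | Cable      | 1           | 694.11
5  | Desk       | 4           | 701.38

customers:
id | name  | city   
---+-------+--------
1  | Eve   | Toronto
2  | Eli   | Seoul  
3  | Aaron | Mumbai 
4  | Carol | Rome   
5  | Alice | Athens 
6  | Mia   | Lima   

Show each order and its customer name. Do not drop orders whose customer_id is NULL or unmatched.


LEFT JOIN keeps every row from orders (the left table); where customer_id has no match in customers, the customer columns become NULL. Walk through each order:
  - order 1 (Headphones): customer_id=1 -> matches Eve
  - order 2 (Speaker): customer_id=NULL, no match -> kept with NULL
  - order 3 (Charger): customer_id=NULL, no match -> kept with NULL
  - order 4 (Cable): customer_id=1 -> matches Eve
  - order 5 (Desk): customer_id=4 -> matches Carol
All 5 rows appear; 2 have NULL customer.

SQL:
SELECT a.product, b.name AS customer
FROM orders a
LEFT JOIN customers b ON a.customer_id = b.id

Result:
product    | customer
-----------+---------
Headphones | Eve     
Speaker    | NULL    
Charger    | NULL    
Cable      | Eve     
Desk       | Carol   


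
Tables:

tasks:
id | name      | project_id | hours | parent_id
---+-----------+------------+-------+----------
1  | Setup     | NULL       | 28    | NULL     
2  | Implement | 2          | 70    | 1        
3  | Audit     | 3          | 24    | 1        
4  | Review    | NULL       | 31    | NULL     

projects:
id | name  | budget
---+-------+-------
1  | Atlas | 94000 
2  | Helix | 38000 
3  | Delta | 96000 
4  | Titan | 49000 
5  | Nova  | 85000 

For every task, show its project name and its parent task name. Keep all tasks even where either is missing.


Two LEFT JOINs from the same base table tasks: one to projects via project_id, one to tasks itself via parent_id. Both are LEFT so every task is preserved.
Match against projects:
  - task 1 (Setup): project_id=NULL, no match -> kept with NULL
  - task 2 (Implement): project_id=2 -> matches Helix
  - task 3 (Audit): project_id=3 -> matches Delta
  - task 4 (Review): project_id=NULL, no match -> kept with NULL
Match against tasks (self):
  - task 1 (Setup): parent_id=NULL -> NULL
  - task 2 (Implement): parent_id=1 -> Setup
  - task 3 (Audit): parent_id=1 -> Setup
  - task 4 (Review): parent_id=NULL -> NULL

SQL:
SELECT a.name, b.name AS project, c.name AS parent
FROM tasks a
LEFT JOIN projects b ON a.project_id = b.id
LEFT JOIN tasks c ON a.parent_id = c.id

Result:
name      | project | parent
----------+---------+-------
Setup     | NULL    | NULL  
Implement | Helix   | Setup 
Audit     | Delta   | Setup 
Review    | NULL    | NULL  


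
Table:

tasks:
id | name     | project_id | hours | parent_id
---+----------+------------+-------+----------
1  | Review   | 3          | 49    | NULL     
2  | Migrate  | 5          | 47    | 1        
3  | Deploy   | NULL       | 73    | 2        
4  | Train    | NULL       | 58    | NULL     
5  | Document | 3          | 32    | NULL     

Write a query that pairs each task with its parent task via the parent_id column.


This is a self-join: tasks is joined to a second copy of itself, matching each row's parent_id to another row's id. Use LEFT JOIN so rows with parent_id=NULL are kept.
  - task 1 (Review): parent_id=NULL -> NULL
  - task 2 (Migrate): parent_id=1 -> Review
  - task 3 (Deploy): parent_id=2 -> Migrate
  - task 4 (Train): parent_id=NULL -> NULL
  - task 5 (Document): parent_id=NULL -> NULL

SQL:
SELECT a.name AS item, b.name AS parent
FROM tasks a
LEFT JOIN tasks b ON a.parent_id = b.id

Result:
item     | parent 
---------+--------
Review   | NULL   
Migrate  | Review 
Deploy   | Migrate
Train    | NULL   
Document | NULL   


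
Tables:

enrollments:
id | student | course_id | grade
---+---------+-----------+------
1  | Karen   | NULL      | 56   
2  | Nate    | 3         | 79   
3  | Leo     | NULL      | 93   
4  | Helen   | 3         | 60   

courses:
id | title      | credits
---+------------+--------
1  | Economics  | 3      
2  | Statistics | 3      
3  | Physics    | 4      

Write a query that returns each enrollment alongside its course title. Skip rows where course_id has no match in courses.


INNER JOIN keeps only enrollments rows whose course_id matches an id in courses. Walk through each enrollment:
  - enrollment 1 (Karen): course_id=NULL, no match -> dropped
  - enrollment 2 (Nate): course_id=3 -> matches Physics
  - enrollment 3 (Leo): course_id=NULL, no match -> dropped
  - enrollment 4 (Helen): course_id=3 -> matches Physics
So 2 of 4 rows are dropped.

SQL:
SELECT a.student, b.title AS course
FROM enrollments a
INNER JOIN courses b ON a.course_id = b.id

Result:
student | course 
--------+--------
Nate    | Physics
Helen   | Physics


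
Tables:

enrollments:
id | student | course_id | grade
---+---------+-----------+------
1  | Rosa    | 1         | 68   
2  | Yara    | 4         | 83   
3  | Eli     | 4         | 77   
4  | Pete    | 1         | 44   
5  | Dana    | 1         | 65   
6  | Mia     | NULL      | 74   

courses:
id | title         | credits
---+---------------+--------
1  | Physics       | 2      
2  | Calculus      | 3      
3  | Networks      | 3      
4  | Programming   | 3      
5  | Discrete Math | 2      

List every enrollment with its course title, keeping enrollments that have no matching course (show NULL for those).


LEFT JOIN keeps every row from enrollments (the left table); where course_id has no match in courses, the course columns become NULL. Walk through each enrollment:
  - enrollment 1 (Rosa): course_id=1 -> matches Physics
  - enrollment 2 (Yara): course_id=4 -> matches Programming
  - enrollment 3 (Eli): course_id=4 -> matches Programming
  - enrollment 4 (Pete): course_id=1 -> matches Physics
  - enrollment 5 (Dana): course_id=1 -> matches Physics
  - enrollment 6 (Mia): course_id=NULL, no match -> kept with NULL
All 6 rows appear; 1 has NULL course.

SQL:
SELECT a.student, b.title AS course
FROM enrollments a
LEFT JOIN courses b ON a.course_id = b.id

Result:
student | course     
--------+------------
Rosa    | Physics    
Yara    | Programming
Eli     | Programming
Pete    | Physics    
Dana    | Physics    
Mia     | NULL       


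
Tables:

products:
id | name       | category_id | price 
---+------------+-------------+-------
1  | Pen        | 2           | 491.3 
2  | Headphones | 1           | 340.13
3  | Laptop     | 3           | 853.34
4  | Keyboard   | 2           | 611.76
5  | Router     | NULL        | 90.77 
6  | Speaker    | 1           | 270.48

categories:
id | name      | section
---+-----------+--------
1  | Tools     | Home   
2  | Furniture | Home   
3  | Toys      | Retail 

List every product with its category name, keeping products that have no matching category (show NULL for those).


LEFT JOIN keeps every row from products (the left table); where category_id has no match in categories, the category columns become NULL. Walk through each product:
  - product 1 (Pen): category_id=2 -> matches Furniture
  - product 2 (Headphones): category_id=1 -> matches Tools
  - product 3 (Laptop): category_id=3 -> matches Toys
  - product 4 (Keyboard): category_id=2 -> matches Furniture
  - product 5 (Router): category_id=NULL, no match -> kept with NULL
  - product 6 (Speaker): category_id=1 -> matches Tools
All 6 rows appear; 1 has NULL category.

SQL:
SELECT a.name, b.name AS category
FROM products a
LEFT JOIN categories b ON a.category_id = b.id

Result:
name       | category 
-----------+----------
Pen        | Furniture
Headphones | Tools    
Laptop     | Toys     
Keyboard   | Furniture
Router     | NULL     
Speaker    | Tools    


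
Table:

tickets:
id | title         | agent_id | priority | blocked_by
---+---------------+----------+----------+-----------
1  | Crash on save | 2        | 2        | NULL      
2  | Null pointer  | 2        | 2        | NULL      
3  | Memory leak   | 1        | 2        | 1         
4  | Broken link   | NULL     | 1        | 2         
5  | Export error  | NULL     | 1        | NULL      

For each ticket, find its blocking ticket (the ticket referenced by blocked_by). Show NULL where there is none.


This is a self-join: tickets is joined to a second copy of itself, matching each row's blocked_by to another row's id. Use LEFT JOIN so rows with blocked_by=NULL are kept.
  - ticket 1 (Crash on save): blocked_by=NULL -> NULL
  - ticket 2 (Null pointer): blocked_by=NULL -> NULL
  - ticket 3 (Memory leak): blocked_by=1 -> Crash on save
  - ticket 4 (Broken link): blocked_by=2 -> Null pointer
  - ticket 5 (Export error): blocked_by=NULL -> NULL

SQL:
SELECT a.title AS item, b.title AS blocked_by
FROM tickets a
LEFT JOIN tickets b ON a.blocked_by = b.id

Result:
item          | blocked_by   
--------------+--------------
Crash on save | NULL         
Null pointer  | NULL         
Memory leak   | Crash on save
Broken link   | Null pointer 
Export error  | NULL         


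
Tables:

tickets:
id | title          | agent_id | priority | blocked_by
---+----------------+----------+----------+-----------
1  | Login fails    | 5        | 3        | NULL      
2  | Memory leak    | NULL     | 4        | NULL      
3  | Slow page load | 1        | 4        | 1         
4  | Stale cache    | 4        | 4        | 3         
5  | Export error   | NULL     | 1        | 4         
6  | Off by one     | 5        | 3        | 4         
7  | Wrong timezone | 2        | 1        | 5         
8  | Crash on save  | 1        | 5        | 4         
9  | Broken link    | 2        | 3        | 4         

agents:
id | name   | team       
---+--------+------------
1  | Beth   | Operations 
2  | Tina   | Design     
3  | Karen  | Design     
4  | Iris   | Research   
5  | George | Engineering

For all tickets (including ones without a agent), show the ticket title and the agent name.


LEFT JOIN keeps every row from tickets (the left table); where agent_id has no match in agents, the agent columns become NULL. Walk through each ticket:
  - ticket 1 (Login fails): agent_id=5 -> matches George
  - ticket 2 (Memory leak): agent_id=NULL, no match -> kept with NULL
  - ticket 3 (Slow page load): agent_id=1 -> matches Beth
  - ticket 4 (Stale cache): agent_id=4 -> matches Iris
  - ticket 5 (Export error): agent_id=NULL, no match -> kept with NULL
  - ticket 6 (Off by one): agent_id=5 -> matches George
  - ticket 7 (Wrong timezone): agent_id=2 -> matches Tina
  - ticket 8 (Crash on save): agent_id=1 -> matches Beth
  - ticket 9 (Broken link): agent_id=2 -> matches Tina
All 9 rows appear; 2 have NULL agent.

SQL:
SELECT a.title, b.name AS agent
FROM tickets a
LEFT JOIN agents b ON a.agent_id = b.id

Result:
title          | agent 
---------------+-------
Login fails    | George
Memory leak    | NULL  
Slow page load | Beth  
Stale cache    | Iris  
Export error   | NULL  
Off by one     | George
Wrong timezone | Tina  
Crash on save  | Beth  
Broken link    | Tina  


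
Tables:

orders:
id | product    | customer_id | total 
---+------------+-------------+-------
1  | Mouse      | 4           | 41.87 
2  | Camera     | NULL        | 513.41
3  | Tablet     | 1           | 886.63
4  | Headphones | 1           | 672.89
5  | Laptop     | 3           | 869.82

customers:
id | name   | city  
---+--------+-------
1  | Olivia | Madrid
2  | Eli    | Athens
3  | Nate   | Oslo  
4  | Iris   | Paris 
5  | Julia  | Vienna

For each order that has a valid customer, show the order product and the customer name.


INNER JOIN keeps only orders rows whose customer_id matches an id in customers. Walk through each order:
  - order 1 (Mouse): customer_id=4 -> matches Iris
  - order 2 (Camera): customer_id=NULL, no match -> dropped
  - order 3 (Tablet): customer_id=1 -> matches Olivia
  - order 4 (Headphones): customer_id=1 -> matches Olivia
  - order 5 (Laptop): customer_id=3 -> matches Nate
So 1 of 5 rows is dropped.

SQL:
SELECT a.product, b.name AS customer
FROM orders a
INNER JOIN customers b ON a.customer_id = b.id

Result:
product    | customer
-----------+---------
Mouse      | Iris    
Tablet     | Olivia  
Headphones | Olivia  
Laptop     | Nate    


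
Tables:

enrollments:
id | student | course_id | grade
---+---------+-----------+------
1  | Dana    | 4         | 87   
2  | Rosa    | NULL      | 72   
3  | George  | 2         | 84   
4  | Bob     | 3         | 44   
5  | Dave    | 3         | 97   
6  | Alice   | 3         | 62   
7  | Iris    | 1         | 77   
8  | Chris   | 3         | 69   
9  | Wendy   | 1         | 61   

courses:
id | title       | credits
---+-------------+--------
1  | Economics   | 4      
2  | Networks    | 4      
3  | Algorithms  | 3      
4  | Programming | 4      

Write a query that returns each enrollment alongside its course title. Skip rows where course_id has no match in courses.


INNER JOIN keeps only enrollments rows whose course_id matches an id in courses. Walk through each enrollment:
  - enrollment 1 (Dana): course_id=4 -> matches Programming
  - enrollment 2 (Rosa): course_id=NULL, no match -> dropped
  - enrollment 3 (George): course_id=2 -> matches Networks
  - enrollment 4 (Bob): course_id=3 -> matches Algorithms
  - enrollment 5 (Dave): course_id=3 -> matches Algorithms
  - enrollment 6 (Alice): course_id=3 -> matches Algorithms
  - enrollment 7 (Iris): course_id=1 -> matches Economics
  - enrollment 8 (Chris): course_id=3 -> matches Algorithms
  - enrollment 9 (Wendy): course_id=1 -> matches Economics
So 1 of 9 rows is dropped.

SQL:
SELECT a.student, b.title AS course
FROM enrollments a
INNER JOIN courses b ON a.course_id = b.id

Result:
student | course     
--------+------------
Dana    | Programming
George  | Networks   
Bob     | Algorithms 
Dave    | Algorithms 
Alice   | Algorithms 
Iris    | Economics  
Chris   | Algorithms 
Wendy   | Economics  


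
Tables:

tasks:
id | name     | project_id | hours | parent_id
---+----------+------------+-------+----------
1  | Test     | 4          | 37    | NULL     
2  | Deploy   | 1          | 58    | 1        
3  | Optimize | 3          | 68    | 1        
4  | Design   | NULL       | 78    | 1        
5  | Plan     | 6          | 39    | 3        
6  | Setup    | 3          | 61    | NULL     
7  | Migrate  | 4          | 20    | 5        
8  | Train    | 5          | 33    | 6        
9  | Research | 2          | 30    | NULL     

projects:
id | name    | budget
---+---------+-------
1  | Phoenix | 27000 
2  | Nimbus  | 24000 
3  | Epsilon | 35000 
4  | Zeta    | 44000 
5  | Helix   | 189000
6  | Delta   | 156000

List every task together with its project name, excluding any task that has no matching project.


INNER JOIN keeps only tasks rows whose project_id matches an id in projects. Walk through each task:
  - task 1 (Test): project_id=4 -> matches Zeta
  - task 2 (Deploy): project_id=1 -> matches Phoenix
  - task 3 (Optimize): project_id=3 -> matches Epsilon
  - task 4 (Design): project_id=NULL, no match -> dropped
  - task 5 (Plan): project_id=6 -> matches Delta
  - task 6 (Setup): project_id=3 -> matches Epsilon
  - task 7 (Migrate): project_id=4 -> matches Zeta
  - task 8 (Train): project_id=5 -> matches Helix
  - task 9 (Research): project_id=2 -> matches Nimbus
So 1 of 9 rows is dropped.

SQL:
SELECT a.name, b.name AS project
FROM tasks a
INNER JOIN projects b ON a.project_id = b.id

Result:
name     | project
---------+--------
Test     | Zeta   
Deploy   | Phoenix
Optimize | Epsilon
Plan     | Delta  
Setup    | Epsilon
Migrate  | Zeta   
Train    | Helix  
Research | Nimbus 


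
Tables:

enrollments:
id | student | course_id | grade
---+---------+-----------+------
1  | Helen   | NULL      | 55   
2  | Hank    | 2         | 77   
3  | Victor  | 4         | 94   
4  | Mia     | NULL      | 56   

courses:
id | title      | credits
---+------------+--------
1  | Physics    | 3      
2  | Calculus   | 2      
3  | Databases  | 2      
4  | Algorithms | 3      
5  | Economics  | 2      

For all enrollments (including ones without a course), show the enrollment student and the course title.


LEFT JOIN keeps every row from enrollments (the left table); where course_id has no match in courses, the course columns become NULL. Walk through each enrollment:
  - enrollment 1 (Helen): course_id=NULL, no match -> kept with NULL
  - enrollment 2 (Hank): course_id=2 -> matches Calculus
  - enrollment 3 (Victor): course_id=4 -> matches Algorithms
  - enrollment 4 (Mia): course_id=NULL, no match -> kept with NULL
All 4 rows appear; 2 have NULL course.

SQL:
SELECT a.student, b.title AS course
FROM enrollments a
LEFT JOIN courses b ON a.course_id = b.id

Result:
student | course    
--------+-----------
Helen   | NULL      
Hank    | Calculus  
Victor  | Algorithms
Mia     | NULL      


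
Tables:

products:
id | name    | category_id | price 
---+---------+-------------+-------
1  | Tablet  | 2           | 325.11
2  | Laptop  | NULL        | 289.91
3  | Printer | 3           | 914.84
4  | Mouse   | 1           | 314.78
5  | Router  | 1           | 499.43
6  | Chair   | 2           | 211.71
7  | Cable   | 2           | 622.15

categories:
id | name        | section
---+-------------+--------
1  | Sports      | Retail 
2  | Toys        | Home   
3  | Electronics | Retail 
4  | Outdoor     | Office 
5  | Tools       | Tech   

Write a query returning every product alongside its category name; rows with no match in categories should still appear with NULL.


LEFT JOIN keeps every row from products (the left table); where category_id has no match in categories, the category columns become NULL. Walk through each product:
  - product 1 (Tablet): category_id=2 -> matches Toys
  - product 2 (Laptop): category_id=NULL, no match -> kept with NULL
  - product 3 (Printer): category_id=3 -> matches Electronics
  - product 4 (Mouse): category_id=1 -> matches Sports
  - product 5 (Router): category_id=1 -> matches Sports
  - product 6 (Chair): category_id=2 -> matches Toys
  - product 7 (Cable): category_id=2 -> matches Toys
All 7 rows appear; 1 has NULL category.

SQL:
SELECT a.name, b.name AS category
FROM products a
LEFT JOIN categories b ON a.category_id = b.id

Result:
name    | category   
--------+------------
Tablet  | Toys       
Laptop  | NULL       
Printer | Electronics
Mouse   | Sports     
Router  | Sports     
Chair   | Toys       
Cable   | Toys       


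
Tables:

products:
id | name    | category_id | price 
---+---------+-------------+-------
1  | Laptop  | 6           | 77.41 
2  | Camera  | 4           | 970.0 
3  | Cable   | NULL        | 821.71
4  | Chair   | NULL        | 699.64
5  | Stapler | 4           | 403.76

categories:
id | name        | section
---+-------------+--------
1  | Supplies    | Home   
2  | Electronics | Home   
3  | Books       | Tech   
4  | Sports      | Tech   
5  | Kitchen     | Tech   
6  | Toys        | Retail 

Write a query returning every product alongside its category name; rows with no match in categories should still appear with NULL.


LEFT JOIN keeps every row from products (the left table); where category_id has no match in categories, the category columns become NULL. Walk through each product:
  - product 1 (Laptop): category_id=6 -> matches Toys
  - product 2 (Camera): category_id=4 -> matches Sports
  - product 3 (Cable): category_id=NULL, no match -> kept with NULL
  - product 4 (Chair): category_id=NULL, no match -> kept with NULL
  - product 5 (Stapler): category_id=4 -> matches Sports
All 5 rows appear; 2 have NULL category.

SQL:
SELECT a.name, b.name AS category
FROM products a
LEFT JOIN categories b ON a.category_id = b.id

Result:
name    | category
--------+---------
Laptop  | Toys    
Camera  | Sports  
Cable   | NULL    
Chair   | NULL    
Stapler | Sports  


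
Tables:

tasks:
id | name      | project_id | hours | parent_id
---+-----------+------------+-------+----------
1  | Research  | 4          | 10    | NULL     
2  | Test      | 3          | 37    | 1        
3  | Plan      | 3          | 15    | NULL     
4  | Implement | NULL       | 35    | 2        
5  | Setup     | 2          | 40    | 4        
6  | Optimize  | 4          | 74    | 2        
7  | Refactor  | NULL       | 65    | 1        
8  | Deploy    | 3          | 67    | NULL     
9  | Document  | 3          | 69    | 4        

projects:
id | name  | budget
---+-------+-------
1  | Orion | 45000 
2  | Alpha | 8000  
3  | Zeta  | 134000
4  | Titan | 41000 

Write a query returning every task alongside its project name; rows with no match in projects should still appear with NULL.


LEFT JOIN keeps every row from tasks (the left table); where project_id has no match in projects, the project columns become NULL. Walk through each task:
  - task 1 (Research): project_id=4 -> matches Titan
  - task 2 (Test): project_id=3 -> matches Zeta
  - task 3 (Plan): project_id=3 -> matches Zeta
  - task 4 (Implement): project_id=NULL, no match -> kept with NULL
  - task 5 (Setup): project_id=2 -> matches Alpha
  - task 6 (Optimize): project_id=4 -> matches Titan
  - task 7 (Refactor): project_id=NULL, no match -> kept with NULL
  - task 8 (Deploy): project_id=3 -> matches Zeta
  - task 9 (Document): project_id=3 -> matches Zeta
All 9 rows appear; 2 have NULL project.

SQL:
SELECT a.name, b.name AS project
FROM tasks a
LEFT JOIN projects b ON a.project_id = b.id

Result:
name      | project
----------+--------
Research  | Titan  
Test      | Zeta   
Plan      | Zeta   
Implement | NULL   
Setup     | Alpha  
Optimize  | Titan  
Refactor  | NULL   
Deploy    | Zeta   
Document  | Zeta   


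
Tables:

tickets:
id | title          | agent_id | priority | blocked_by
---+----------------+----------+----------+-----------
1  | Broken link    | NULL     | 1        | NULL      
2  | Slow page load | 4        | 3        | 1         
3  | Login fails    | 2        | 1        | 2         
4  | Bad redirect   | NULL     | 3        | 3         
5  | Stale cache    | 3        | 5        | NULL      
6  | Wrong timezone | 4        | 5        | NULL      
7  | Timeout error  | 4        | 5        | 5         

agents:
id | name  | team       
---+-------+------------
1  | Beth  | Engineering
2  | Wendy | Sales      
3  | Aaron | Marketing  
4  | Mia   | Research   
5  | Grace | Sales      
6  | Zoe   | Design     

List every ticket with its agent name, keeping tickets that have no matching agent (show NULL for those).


LEFT JOIN keeps every row from tickets (the left table); where agent_id has no match in agents, the agent columns become NULL. Walk through each ticket:
  - ticket 1 (Broken link): agent_id=NULL, no match -> kept with NULL
  - ticket 2 (Slow page load): agent_id=4 -> matches Mia
  - ticket 3 (Login fails): agent_id=2 -> matches Wendy
  - ticket 4 (Bad redirect): agent_id=NULL, no match -> kept with NULL
  - ticket 5 (Stale cache): agent_id=3 -> matches Aaron
  - ticket 6 (Wrong timezone): agent_id=4 -> matches Mia
  - ticket 7 (Timeout error): agent_id=4 -> matches Mia
All 7 rows appear; 2 have NULL agent.

SQL:
SELECT a.title, b.name AS agent
FROM tickets a
LEFT JOIN agents b ON a.agent_id = b.id

Result:
title          | agent
---------------+------
Broken link    | NULL 
Slow page load | Mia  
Login fails    | Wendy
Bad redirect   | NULL 
Stale cache    | Aaron
Wrong timezone | Mia  
Timeout error  | Mia  


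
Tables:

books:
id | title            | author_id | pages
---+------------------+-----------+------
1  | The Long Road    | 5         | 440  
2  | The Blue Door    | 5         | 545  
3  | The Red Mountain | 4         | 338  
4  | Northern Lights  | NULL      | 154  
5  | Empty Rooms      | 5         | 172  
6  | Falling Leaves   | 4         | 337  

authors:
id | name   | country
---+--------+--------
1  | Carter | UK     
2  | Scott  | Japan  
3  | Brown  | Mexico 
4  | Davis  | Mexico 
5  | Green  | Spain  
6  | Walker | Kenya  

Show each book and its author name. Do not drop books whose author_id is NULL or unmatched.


LEFT JOIN keeps every row from books (the left table); where author_id has no match in authors, the author columns become NULL. Walk through each book:
  - book 1 (The Long Road): author_id=5 -> matches Green
  - book 2 (The Blue Door): author_id=5 -> matches Green
  - book 3 (The Red Mountain): author_id=4 -> matches Davis
  - book 4 (Northern Lights): author_id=NULL, no match -> kept with NULL
  - book 5 (Empty Rooms): author_id=5 -> matches Green
  - book 6 (Falling Leaves): author_id=4 -> matches Davis
All 6 rows appear; 1 has NULL author.

SQL:
SELECT a.title, b.name AS author
FROM books a
LEFT JOIN authors b ON a.author_id = b.id

Result:
title            | author
-----------------+-------
The Long Road    | Green 
The Blue Door    | Green 
The Red Mountain | Davis 
Northern Lights  | NULL  
Empty Rooms      | Green 
Falling Leaves   | Davis 


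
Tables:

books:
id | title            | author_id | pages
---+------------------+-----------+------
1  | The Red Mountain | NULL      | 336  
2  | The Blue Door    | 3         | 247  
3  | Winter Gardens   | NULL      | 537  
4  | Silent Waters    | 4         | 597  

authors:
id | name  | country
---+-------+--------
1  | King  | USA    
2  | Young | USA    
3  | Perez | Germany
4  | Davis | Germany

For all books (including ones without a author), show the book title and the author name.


LEFT JOIN keeps every row from books (the left table); where author_id has no match in authors, the author columns become NULL. Walk through each book:
  - book 1 (The Red Mountain): author_id=NULL, no match -> kept with NULL
  - book 2 (The Blue Door): author_id=3 -> matches Perez
  - book 3 (Winter Gardens): author_id=NULL, no match -> kept with NULL
  - book 4 (Silent Waters): author_id=4 -> matches Davis
All 4 rows appear; 2 have NULL author.

SQL:
SELECT a.title, b.name AS author
FROM books a
LEFT JOIN authors b ON a.author_id = b.id

Result:
title            | author
-----------------+-------
The Red Mountain | NULL  
The Blue Door    | Perez 
Winter Gardens   | NULL  
Silent Waters    | Davis 


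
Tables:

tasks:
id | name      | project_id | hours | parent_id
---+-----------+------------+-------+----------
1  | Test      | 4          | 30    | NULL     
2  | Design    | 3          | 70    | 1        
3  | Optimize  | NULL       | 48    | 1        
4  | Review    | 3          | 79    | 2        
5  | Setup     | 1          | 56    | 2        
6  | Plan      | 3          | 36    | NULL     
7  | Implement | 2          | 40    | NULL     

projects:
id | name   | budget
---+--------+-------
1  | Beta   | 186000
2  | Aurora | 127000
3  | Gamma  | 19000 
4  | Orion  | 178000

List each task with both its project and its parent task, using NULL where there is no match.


Two LEFT JOINs from the same base table tasks: one to projects via project_id, one to tasks itself via parent_id. Both are LEFT so every task is preserved.
Match against projects:
  - task 1 (Test): project_id=4 -> matches Orion
  - task 2 (Design): project_id=3 -> matches Gamma
  - task 3 (Optimize): project_id=NULL, no match -> kept with NULL
  - task 4 (Review): project_id=3 -> matches Gamma
  - task 5 (Setup): project_id=1 -> matches Beta
  - task 6 (Plan): project_id=3 -> matches Gamma
  - task 7 (Implement): project_id=2 -> matches Aurora
Match against tasks (self):
  - task 1 (Test): parent_id=NULL -> NULL
  - task 2 (Design): parent_id=1 -> Test
  - task 3 (Optimize): parent_id=1 -> Test
  - task 4 (Review): parent_id=2 -> Design
  - task 5 (Setup): parent_id=2 -> Design
  - task 6 (Plan): parent_id=NULL -> NULL
  - task 7 (Implement): parent_id=NULL -> NULL

SQL:
SELECT a.name, b.name AS project, c.name AS parent
FROM tasks a
LEFT JOIN projects b ON a.project_id = b.id
LEFT JOIN tasks c ON a.parent_id = c.id

Result:
name      | project | parent
----------+---------+-------
Test      | Orion   | NULL  
Design    | Gamma   | Test  
Optimize  | NULL    | Test  
Review    | Gamma   | Design
Setup     | Beta    | Design
Plan      | Gamma   | NULL  
Implement | Aurora  | NULL  


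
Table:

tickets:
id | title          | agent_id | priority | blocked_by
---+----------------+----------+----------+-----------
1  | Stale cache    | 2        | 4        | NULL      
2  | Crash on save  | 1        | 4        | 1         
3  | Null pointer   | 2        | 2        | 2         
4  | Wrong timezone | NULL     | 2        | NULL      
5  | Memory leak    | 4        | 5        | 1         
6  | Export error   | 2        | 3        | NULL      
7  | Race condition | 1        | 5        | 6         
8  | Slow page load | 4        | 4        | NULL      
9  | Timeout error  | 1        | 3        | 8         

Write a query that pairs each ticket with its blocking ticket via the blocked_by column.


This is a self-join: tickets is joined to a second copy of itself, matching each row's blocked_by to another row's id. Use LEFT JOIN so rows with blocked_by=NULL are kept.
  - ticket 1 (Stale cache): blocked_by=NULL -> NULL
  - ticket 2 (Crash on save): blocked_by=1 -> Stale cache
  - ticket 3 (Null pointer): blocked_by=2 -> Crash on save
  - ticket 4 (Wrong timezone): blocked_by=NULL -> NULL
  - ticket 5 (Memory leak): blocked_by=1 -> Stale cache
  - ticket 6 (Export error): blocked_by=NULL -> NULL
  - ticket 7 (Race condition): blocked_by=6 -> Export error
  - ticket 8 (Slow page load): blocked_by=NULL -> NULL
  - ticket 9 (Timeout error): blocked_by=8 -> Slow page load

SQL:
SELECT a.title AS item, b.title AS blocked_by
FROM tickets a
LEFT JOIN tickets b ON a.blocked_by = b.id

Result:
item           | blocked_by    
---------------+---------------
Stale cache    | NULL          
Crash on save  | Stale cache   
Null pointer   | Crash on save 
Wrong timezone | NULL          
Memory leak    | Stale cache   
Export error   | NULL          
Race condition | Export error  
Slow page load | NULL          
Timeout error  | Slow page load


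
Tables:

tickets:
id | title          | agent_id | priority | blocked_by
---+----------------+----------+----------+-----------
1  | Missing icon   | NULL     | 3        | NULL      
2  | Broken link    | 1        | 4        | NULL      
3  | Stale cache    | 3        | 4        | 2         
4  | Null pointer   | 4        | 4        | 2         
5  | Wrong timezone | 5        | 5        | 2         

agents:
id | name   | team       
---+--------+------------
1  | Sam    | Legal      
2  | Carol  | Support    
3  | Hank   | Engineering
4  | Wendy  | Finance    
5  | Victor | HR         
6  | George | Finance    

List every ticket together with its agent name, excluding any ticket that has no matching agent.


INNER JOIN keeps only tickets rows whose agent_id matches an id in agents. Walk through each ticket:
  - ticket 1 (Missing icon): agent_id=NULL, no match -> dropped
  - ticket 2 (Broken link): agent_id=1 -> matches Sam
  - ticket 3 (Stale cache): agent_id=3 -> matches Hank
  - ticket 4 (Null pointer): agent_id=4 -> matches Wendy
  - ticket 5 (Wrong timezone): agent_id=5 -> matches Victor
So 1 of 5 rows is dropped.

SQL:
SELECT a.title, b.name AS agent
FROM tickets a
INNER JOIN agents b ON a.agent_id = b.id

Result:
title          | agent 
---------------+-------
Broken link    | Sam   
Stale cache    | Hank  
Null pointer   | Wendy 
Wrong timezone | Victor


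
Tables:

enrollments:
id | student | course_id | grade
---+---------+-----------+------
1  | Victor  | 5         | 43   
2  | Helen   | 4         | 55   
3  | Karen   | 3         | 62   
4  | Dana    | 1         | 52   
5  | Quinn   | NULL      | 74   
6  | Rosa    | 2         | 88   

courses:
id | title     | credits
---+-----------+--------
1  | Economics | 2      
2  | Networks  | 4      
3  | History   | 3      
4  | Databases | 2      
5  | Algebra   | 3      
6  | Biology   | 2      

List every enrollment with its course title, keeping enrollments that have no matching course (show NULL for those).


LEFT JOIN keeps every row from enrollments (the left table); where course_id has no match in courses, the course columns become NULL. Walk through each enrollment:
  - enrollment 1 (Victor): course_id=5 -> matches Algebra
  - enrollment 2 (Helen): course_id=4 -> matches Databases
  - enrollment 3 (Karen): course_id=3 -> matches History
  - enrollment 4 (Dana): course_id=1 -> matches Economics
  - enrollment 5 (Quinn): course_id=NULL, no match -> kept with NULL
  - enrollment 6 (Rosa): course_id=2 -> matches Networks
All 6 rows appear; 1 has NULL course.

SQL:
SELECT a.student, b.title AS course
FROM enrollments a
LEFT JOIN courses b ON a.course_id = b.id

Result:
student | course   
--------+----------
Victor  | Algebra  
Helen   | Databases
Karen   | History  
Dana    | Economics
Quinn   | NULL     
Rosa    | Networks 


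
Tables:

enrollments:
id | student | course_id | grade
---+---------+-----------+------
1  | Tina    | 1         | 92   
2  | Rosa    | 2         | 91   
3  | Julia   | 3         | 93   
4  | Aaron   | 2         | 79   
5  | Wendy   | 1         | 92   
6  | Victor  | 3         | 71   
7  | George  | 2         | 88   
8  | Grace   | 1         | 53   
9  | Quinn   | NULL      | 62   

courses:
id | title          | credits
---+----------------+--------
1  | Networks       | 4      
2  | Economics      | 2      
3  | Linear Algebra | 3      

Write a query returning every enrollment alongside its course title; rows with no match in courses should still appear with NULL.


LEFT JOIN keeps every row from enrollments (the left table); where course_id has no match in courses, the course columns become NULL. Walk through each enrollment:
  - enrollment 1 (Tina): course_id=1 -> matches Networks
  - enrollment 2 (Rosa): course_id=2 -> matches Economics
  - enrollment 3 (Julia): course_id=3 -> matches Linear Algebra
  - enrollment 4 (Aaron): course_id=2 -> matches Economics
  - enrollment 5 (Wendy): course_id=1 -> matches Networks
  - enrollment 6 (Victor): course_id=3 -> matches Linear Algebra
  - enrollment 7 (George): course_id=2 -> matches Economics
  - enrollment 8 (Grace): course_id=1 -> matches Networks
  - enrollment 9 (Quinn): course_id=NULL, no match -> kept with NULL
All 9 rows appear; 1 has NULL course.

SQL:
SELECT a.student, b.title AS course
FROM enrollments a
LEFT JOIN courses b ON a.course_id = b.id

Result:
student | course        
--------+---------------
Tina    | Networks      
Rosa    | Economics     
Julia   | Linear Algebra
Aaron   | Economics     
Wendy   | Networks      
Victor  | Linear Algebra
George  | Economics     
Grace   | Networks      
Quinn   | NULL          


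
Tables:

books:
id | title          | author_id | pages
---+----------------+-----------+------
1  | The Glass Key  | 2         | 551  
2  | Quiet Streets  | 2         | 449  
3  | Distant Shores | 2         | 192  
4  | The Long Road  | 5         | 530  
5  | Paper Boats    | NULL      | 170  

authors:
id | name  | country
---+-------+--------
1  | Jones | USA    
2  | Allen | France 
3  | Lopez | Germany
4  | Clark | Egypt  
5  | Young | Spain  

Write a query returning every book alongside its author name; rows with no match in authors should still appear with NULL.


LEFT JOIN keeps every row from books (the left table); where author_id has no match in authors, the author columns become NULL. Walk through each book:
  - book 1 (The Glass Key): author_id=2 -> matches Allen
  - book 2 (Quiet Streets): author_id=2 -> matches Allen
  - book 3 (Distant Shores): author_id=2 -> matches Allen
  - book 4 (The Long Road): author_id=5 -> matches Young
  - book 5 (Paper Boats): author_id=NULL, no match -> kept with NULL
All 5 rows appear; 1 has NULL author.

SQL:
SELECT a.title, b.name AS author
FROM books a
LEFT JOIN authors b ON a.author_id = b.id

Result:
title          | author
---------------+-------
The Glass Key  | Allen 
Quiet Streets  | Allen 
Distant Shores | Allen 
The Long Road  | Young 
Paper Boats    | NULL  


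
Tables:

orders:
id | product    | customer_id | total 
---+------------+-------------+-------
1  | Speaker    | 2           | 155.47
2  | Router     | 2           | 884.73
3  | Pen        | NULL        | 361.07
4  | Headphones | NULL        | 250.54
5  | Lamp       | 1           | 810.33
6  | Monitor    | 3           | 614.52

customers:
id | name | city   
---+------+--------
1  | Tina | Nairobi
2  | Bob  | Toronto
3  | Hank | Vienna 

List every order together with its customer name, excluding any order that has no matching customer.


INNER JOIN keeps only orders rows whose customer_id matches an id in customers. Walk through each order:
  - order 1 (Speaker): customer_id=2 -> matches Bob
  - order 2 (Router): customer_id=2 -> matches Bob
  - order 3 (Pen): customer_id=NULL, no match -> dropped
  - order 4 (Headphones): customer_id=NULL, no match -> dropped
  - order 5 (Lamp): customer_id=1 -> matches Tina
  - order 6 (Monitor): customer_id=3 -> matches Hank
So 2 of 6 rows are dropped.

SQL:
SELECT a.product, b.name AS customer
FROM orders a
INNER JOIN customers b ON a.customer_id = b.id

Result:
product | customer
--------+---------
Speaker | Bob     
Router  | Bob     
Lamp    | Tina    
Monitor | Hank    


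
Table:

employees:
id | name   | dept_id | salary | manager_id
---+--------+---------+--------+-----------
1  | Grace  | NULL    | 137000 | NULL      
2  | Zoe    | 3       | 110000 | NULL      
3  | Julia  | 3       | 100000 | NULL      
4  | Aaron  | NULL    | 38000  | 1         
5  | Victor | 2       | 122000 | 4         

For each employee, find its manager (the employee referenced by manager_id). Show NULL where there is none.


This is a self-join: employees is joined to a second copy of itself, matching each row's manager_id to another row's id. Use LEFT JOIN so rows with manager_id=NULL are kept.
  - employee 1 (Grace): manager_id=NULL -> NULL
  - employee 2 (Zoe): manager_id=NULL -> NULL
  - employee 3 (Julia): manager_id=NULL -> NULL
  - employee 4 (Aaron): manager_id=1 -> Grace
  - employee 5 (Victor): manager_id=4 -> Aaron

SQL:
SELECT a.name AS item, b.name AS manager
FROM employees a
LEFT JOIN employees b ON a.manager_id = b.id

Result:
item   | manager
-------+--------
Grace  | NULL   
Zoe    | NULL   
Julia  | NULL   
Aaron  | Grace  
Victor | Aaron  


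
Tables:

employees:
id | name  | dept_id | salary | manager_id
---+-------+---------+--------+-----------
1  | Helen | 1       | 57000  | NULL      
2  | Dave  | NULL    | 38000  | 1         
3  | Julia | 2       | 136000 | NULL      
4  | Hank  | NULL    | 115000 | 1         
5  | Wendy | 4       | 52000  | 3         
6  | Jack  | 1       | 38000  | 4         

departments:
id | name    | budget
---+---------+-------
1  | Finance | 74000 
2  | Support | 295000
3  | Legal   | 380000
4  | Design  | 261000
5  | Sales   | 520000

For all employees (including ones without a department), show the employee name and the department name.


LEFT JOIN keeps every row from employees (the left table); where dept_id has no match in departments, the department columns become NULL. Walk through each employee:
  - employee 1 (Helen): dept_id=1 -> matches Finance
  - employee 2 (Dave): dept_id=NULL, no match -> kept with NULL
  - employee 3 (Julia): dept_id=2 -> matches Support
  - employee 4 (Hank): dept_id=NULL, no match -> kept with NULL
  - employee 5 (Wendy): dept_id=4 -> matches Design
  - employee 6 (Jack): dept_id=1 -> matches Finance
All 6 rows appear; 2 have NULL department.

SQL:
SELECT a.name, b.name AS department
FROM employees a
LEFT JOIN departments b ON a.dept_id = b.id

Result:
name  | department
------+-----------
Helen | Finance   
Dave  | NULL      
Julia | Support   
Hank  | NULL      
Wendy | Design    
Jack  | Finance   
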